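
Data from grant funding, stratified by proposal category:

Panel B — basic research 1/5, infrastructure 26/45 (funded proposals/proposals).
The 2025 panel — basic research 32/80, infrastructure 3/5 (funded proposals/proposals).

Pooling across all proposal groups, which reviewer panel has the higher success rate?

Basic research: Panel B 1/5 = 20.0%, the 2025 panel 32/80 = 40.0% → the 2025 panel
Infrastructure: Panel B 26/45 = 57.8%, the 2025 panel 3/5 = 60.0% → the 2025 panel
Overall: Panel B 27/50 = 54.0%, the 2025 panel 35/85 = 41.2% → Panel B
(The 2025 panel wins every proposal group but Panel B wins overall — the 2025 panel's proposals skew toward the low-rate basic research group.)

Panel B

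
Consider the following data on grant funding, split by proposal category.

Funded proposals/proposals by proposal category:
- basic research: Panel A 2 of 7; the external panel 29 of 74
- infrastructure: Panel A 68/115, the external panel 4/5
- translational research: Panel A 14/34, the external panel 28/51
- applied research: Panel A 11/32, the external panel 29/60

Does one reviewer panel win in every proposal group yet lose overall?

Basic research: Panel A 2/7 = 28.6%, the external panel 29/74 = 39.2% → the external panel
Infrastructure: Panel A 68/115 = 59.1%, the external panel 4/5 = 80.0% → the external panel
Translational research: Panel A 14/34 = 41.2%, the external panel 28/51 = 54.9% → the external panel
Applied research: Panel A 11/32 = 34.4%, the external panel 29/60 = 48.3% → the external panel
Overall: Panel A 95/188 = 50.5%, the external panel 90/190 = 47.4% → Panel A
The external panel wins each proposal group but Panel A wins overall — the comparison reverses. The external panel's proposals skew toward basic research, which has a lower base rate.

Yes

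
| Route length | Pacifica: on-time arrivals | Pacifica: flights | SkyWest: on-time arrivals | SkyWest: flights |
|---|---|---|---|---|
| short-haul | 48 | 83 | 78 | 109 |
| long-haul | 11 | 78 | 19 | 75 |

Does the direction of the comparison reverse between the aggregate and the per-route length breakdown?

Short-haul: Pacifica 48/83 = 57.8%, SkyWest 78/109 = 71.6% → SkyWest
Long-haul: Pacifica 11/78 = 14.1%, SkyWest 19/75 = 25.3% → SkyWest
Overall: Pacifica 59/161 = 36.6%, SkyWest 97/184 = 52.7% → SkyWest
SkyWest wins overall and in every route group — no reversal.

No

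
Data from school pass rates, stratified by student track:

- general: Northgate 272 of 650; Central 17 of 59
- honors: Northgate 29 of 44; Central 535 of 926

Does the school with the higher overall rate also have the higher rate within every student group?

No

General: Northgate 272/650 = 41.8%, Central 17/59 = 28.8% → Northgate
Honors: Northgate 29/44 = 65.9%, Central 535/926 = 57.8% → Northgate
Overall: Northgate 301/694 = 43.4%, Central 552/985 = 56.0% → Central
Northgate wins each student group but Central wins overall — the comparison reverses. Northgate's students skew toward general, which has a lower base rate.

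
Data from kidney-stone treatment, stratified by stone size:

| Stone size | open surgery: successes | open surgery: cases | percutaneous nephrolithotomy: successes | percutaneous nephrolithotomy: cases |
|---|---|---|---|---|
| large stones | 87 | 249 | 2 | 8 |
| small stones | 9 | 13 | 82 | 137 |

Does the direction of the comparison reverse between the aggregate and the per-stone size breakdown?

Yes

Large stones: open surgery 87/249 = 34.9%, percutaneous nephrolithotomy 2/8 = 25.0% → open surgery
Small stones: open surgery 9/13 = 69.2%, percutaneous nephrolithotomy 82/137 = 59.9% → open surgery
Overall: open surgery 96/262 = 36.6%, percutaneous nephrolithotomy 84/145 = 57.9% → percutaneous nephrolithotomy
Open surgery wins each stone group but percutaneous nephrolithotomy wins overall — the comparison reverses. Open surgery's cases skew toward large stones, which has a lower base rate.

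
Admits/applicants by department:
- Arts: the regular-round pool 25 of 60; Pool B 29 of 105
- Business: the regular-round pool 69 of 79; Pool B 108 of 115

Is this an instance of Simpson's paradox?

No

Arts: the regular-round pool 25/60 = 41.7%, Pool B 29/105 = 27.6% → the regular-round pool
Business: the regular-round pool 69/79 = 87.3%, Pool B 108/115 = 93.9% → Pool B
Overall: the regular-round pool 94/139 = 67.6%, Pool B 137/220 = 62.3% → the regular-round pool
Neither sweeps: the regular-round pool wins 1 of 2 groups, Pool B wins 1. The regular-round pool wins overall but not every group — no Simpson reversal.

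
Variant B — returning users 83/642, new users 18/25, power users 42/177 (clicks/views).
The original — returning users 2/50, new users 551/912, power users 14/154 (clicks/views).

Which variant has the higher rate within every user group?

Returning users: Variant B 83/642 = 12.9%, the original 2/50 = 4.0% → Variant B
New users: Variant B 18/25 = 72.0%, the original 551/912 = 60.4% → Variant B
Power users: Variant B 42/177 = 23.7%, the original 14/154 = 9.1% → Variant B
Variant B has the higher rate in all 3 groups.

Variant B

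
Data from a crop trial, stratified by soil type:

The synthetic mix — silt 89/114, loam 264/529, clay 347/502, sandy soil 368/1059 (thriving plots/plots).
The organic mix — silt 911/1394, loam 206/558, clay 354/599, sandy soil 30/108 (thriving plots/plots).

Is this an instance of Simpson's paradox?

Silt: the synthetic mix 89/114 = 78.1%, the organic mix 911/1394 = 65.4% → the synthetic mix
Loam: the synthetic mix 264/529 = 49.9%, the organic mix 206/558 = 36.9% → the synthetic mix
Clay: the synthetic mix 347/502 = 69.1%, the organic mix 354/599 = 59.1% → the synthetic mix
Sandy soil: the synthetic mix 368/1059 = 34.7%, the organic mix 30/108 = 27.8% → the synthetic mix
Overall: the synthetic mix 1068/2204 = 48.5%, the organic mix 1501/2659 = 56.4% → the organic mix
The synthetic mix wins each soil group but the organic mix wins overall — the comparison reverses. The synthetic mix's plots skew toward sandy soil, which has a lower base rate.

Yes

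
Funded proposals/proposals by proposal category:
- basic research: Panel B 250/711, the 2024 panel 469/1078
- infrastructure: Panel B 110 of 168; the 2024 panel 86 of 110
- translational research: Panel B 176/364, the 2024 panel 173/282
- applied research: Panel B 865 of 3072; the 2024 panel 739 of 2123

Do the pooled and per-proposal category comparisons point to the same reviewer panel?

Basic research: Panel B 250/711 = 35.2%, the 2024 panel 469/1078 = 43.5% → the 2024 panel
Infrastructure: Panel B 110/168 = 65.5%, the 2024 panel 86/110 = 78.2% → the 2024 panel
Translational research: Panel B 176/364 = 48.4%, the 2024 panel 173/282 = 61.3% → the 2024 panel
Applied research: Panel B 865/3072 = 28.2%, the 2024 panel 739/2123 = 34.8% → the 2024 panel
Overall: Panel B 1401/4315 = 32.5%, the 2024 panel 1467/3593 = 40.8% → the 2024 panel
The 2024 panel wins overall and in every proposal group — no reversal.

Yes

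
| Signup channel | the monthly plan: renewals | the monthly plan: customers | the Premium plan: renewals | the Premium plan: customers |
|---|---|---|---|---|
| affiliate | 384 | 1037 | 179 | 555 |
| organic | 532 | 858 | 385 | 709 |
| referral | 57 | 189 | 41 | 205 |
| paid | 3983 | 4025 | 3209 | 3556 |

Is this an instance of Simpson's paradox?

No

Affiliate: the monthly plan 384/1037 = 37.0%, the Premium plan 179/555 = 32.3% → the monthly plan
Organic: the monthly plan 532/858 = 62.0%, the Premium plan 385/709 = 54.3% → the monthly plan
Referral: the monthly plan 57/189 = 30.2%, the Premium plan 41/205 = 20.0% → the monthly plan
Paid: the monthly plan 3983/4025 = 99.0%, the Premium plan 3209/3556 = 90.2% → the monthly plan
Overall: the monthly plan 4956/6109 = 81.1%, the Premium plan 3814/5025 = 75.9% → the monthly plan
The monthly plan wins overall and in every signup group — no reversal.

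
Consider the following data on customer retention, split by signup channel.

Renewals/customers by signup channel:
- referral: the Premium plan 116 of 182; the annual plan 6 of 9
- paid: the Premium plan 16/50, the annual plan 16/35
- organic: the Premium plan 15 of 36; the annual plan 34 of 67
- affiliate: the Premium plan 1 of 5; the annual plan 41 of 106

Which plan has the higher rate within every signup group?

Referral: the Premium plan 116/182 = 63.7%, the annual plan 6/9 = 66.7% → the annual plan
Paid: the Premium plan 16/50 = 32.0%, the annual plan 16/35 = 45.7% → the annual plan
Organic: the Premium plan 15/36 = 41.7%, the annual plan 34/67 = 50.7% → the annual plan
Affiliate: the Premium plan 1/5 = 20.0%, the annual plan 41/106 = 38.7% → the annual plan
The annual plan has the higher rate in all 4 groups.

the annual plan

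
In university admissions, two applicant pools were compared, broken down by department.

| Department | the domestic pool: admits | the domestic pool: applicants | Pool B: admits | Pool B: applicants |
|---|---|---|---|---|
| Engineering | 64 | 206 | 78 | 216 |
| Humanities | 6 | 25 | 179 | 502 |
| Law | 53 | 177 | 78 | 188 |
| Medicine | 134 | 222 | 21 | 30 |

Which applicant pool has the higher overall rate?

Engineering: the domestic pool 64/206 = 31.1%, Pool B 78/216 = 36.1% → Pool B
Humanities: the domestic pool 6/25 = 24.0%, Pool B 179/502 = 35.7% → Pool B
Law: the domestic pool 53/177 = 29.9%, Pool B 78/188 = 41.5% → Pool B
Medicine: the domestic pool 134/222 = 60.4%, Pool B 21/30 = 70.0% → Pool B
Overall: the domestic pool 257/630 = 40.8%, Pool B 356/936 = 38.0% → the domestic pool
(Pool B wins every department group but the domestic pool wins overall — Pool B's applicants skew toward the low-rate Humanities group.)

the domestic pool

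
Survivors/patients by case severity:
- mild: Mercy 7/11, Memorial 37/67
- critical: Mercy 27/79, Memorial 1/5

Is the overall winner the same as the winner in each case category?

Mild: Mercy 7/11 = 63.6%, Memorial 37/67 = 55.2% → Mercy
Critical: Mercy 27/79 = 34.2%, Memorial 1/5 = 20.0% → Mercy
Overall: Mercy 34/90 = 37.8%, Memorial 38/72 = 52.8% → Memorial
Mercy wins each case group but Memorial wins overall — the comparison reverses. Mercy's patients skew toward critical, which has a lower base rate.

No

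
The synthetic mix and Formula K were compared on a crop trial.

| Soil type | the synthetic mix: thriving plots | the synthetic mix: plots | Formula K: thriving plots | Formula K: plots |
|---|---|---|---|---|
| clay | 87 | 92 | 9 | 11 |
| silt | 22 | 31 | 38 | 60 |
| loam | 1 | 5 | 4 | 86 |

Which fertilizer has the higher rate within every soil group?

Clay: the synthetic mix 87/92 = 94.6%, Formula K 9/11 = 81.8% → the synthetic mix
Silt: the synthetic mix 22/31 = 71.0%, Formula K 38/60 = 63.3% → the synthetic mix
Loam: the synthetic mix 1/5 = 20.0%, Formula K 4/86 = 4.7% → the synthetic mix
The synthetic mix has the higher rate in all 3 groups.

the synthetic mix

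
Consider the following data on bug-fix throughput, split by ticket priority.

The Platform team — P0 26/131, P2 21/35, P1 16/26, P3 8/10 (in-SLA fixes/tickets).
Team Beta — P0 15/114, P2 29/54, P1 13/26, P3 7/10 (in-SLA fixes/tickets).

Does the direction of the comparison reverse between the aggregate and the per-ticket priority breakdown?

P0: the Platform team 26/131 = 19.8%, Team Beta 15/114 = 13.2% → the Platform team
P2: the Platform team 21/35 = 60.0%, Team Beta 29/54 = 53.7% → the Platform team
P1: the Platform team 16/26 = 61.5%, Team Beta 13/26 = 50.0% → the Platform team
P3: the Platform team 8/10 = 80.0%, Team Beta 7/10 = 70.0% → the Platform team
Overall: the Platform team 71/202 = 35.1%, Team Beta 64/204 = 31.4% → the Platform team
The Platform team wins overall and in every ticket group — no reversal.

No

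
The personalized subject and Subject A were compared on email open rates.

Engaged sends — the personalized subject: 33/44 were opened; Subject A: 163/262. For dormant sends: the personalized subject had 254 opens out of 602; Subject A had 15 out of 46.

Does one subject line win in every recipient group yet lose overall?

Yes

Engaged: the personalized subject 33/44 = 75.0%, Subject A 163/262 = 62.2% → the personalized subject
Dormant: the personalized subject 254/602 = 42.2%, Subject A 15/46 = 32.6% → the personalized subject
Overall: the personalized subject 287/646 = 44.4%, Subject A 178/308 = 57.8% → Subject A
The personalized subject wins each recipient group but Subject A wins overall — the comparison reverses. The personalized subject's sends skew toward dormant, which has a lower base rate.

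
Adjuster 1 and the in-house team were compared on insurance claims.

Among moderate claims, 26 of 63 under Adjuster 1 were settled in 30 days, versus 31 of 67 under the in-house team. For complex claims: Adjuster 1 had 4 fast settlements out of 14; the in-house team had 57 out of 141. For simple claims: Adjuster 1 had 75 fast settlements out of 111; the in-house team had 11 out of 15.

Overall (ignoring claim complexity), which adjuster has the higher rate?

Adjuster 1

Moderate: Adjuster 1 26/63 = 41.3%, the in-house team 31/67 = 46.3% → the in-house team
Complex: Adjuster 1 4/14 = 28.6%, the in-house team 57/141 = 40.4% → the in-house team
Simple: Adjuster 1 75/111 = 67.6%, the in-house team 11/15 = 73.3% → the in-house team
Overall: Adjuster 1 105/188 = 55.9%, the in-house team 99/223 = 44.4% → Adjuster 1
(The in-house team wins every claim group but Adjuster 1 wins overall — the in-house team's claims skew toward the low-rate complex group.)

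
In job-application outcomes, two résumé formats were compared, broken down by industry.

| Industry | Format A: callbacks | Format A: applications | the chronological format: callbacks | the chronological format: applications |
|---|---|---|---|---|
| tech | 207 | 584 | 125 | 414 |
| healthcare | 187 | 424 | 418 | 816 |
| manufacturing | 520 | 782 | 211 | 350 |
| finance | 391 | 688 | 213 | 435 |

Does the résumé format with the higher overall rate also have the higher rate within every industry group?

No

Tech: Format A 207/584 = 35.4%, the chronological format 125/414 = 30.2% → Format A
Healthcare: Format A 187/424 = 44.1%, the chronological format 418/816 = 51.2% → the chronological format
Manufacturing: Format A 520/782 = 66.5%, the chronological format 211/350 = 60.3% → Format A
Finance: Format A 391/688 = 56.8%, the chronological format 213/435 = 49.0% → Format A
Overall: Format A 1305/2478 = 52.7%, the chronological format 967/2015 = 48.0% → Format A
Neither sweeps: Format A wins 3 of 4 groups, the chronological format wins 1. Format A wins overall but not every group — no Simpson reversal.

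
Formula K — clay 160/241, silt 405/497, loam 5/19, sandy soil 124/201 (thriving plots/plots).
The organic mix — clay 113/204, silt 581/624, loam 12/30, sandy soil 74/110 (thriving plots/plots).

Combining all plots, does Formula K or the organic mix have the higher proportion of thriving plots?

Clay: Formula K 160/241 = 66.4%, the organic mix 113/204 = 55.4% → Formula K
Silt: Formula K 405/497 = 81.5%, the organic mix 581/624 = 93.1% → the organic mix
Loam: Formula K 5/19 = 26.3%, the organic mix 12/30 = 40.0% → the organic mix
Sandy soil: Formula K 124/201 = 61.7%, the organic mix 74/110 = 67.3% → the organic mix
Overall: Formula K 694/958 = 72.4%, the organic mix 780/968 = 80.6% → the organic mix
(Neither sweeps every soil group, but the organic mix has the higher pooled rate.)

the organic mix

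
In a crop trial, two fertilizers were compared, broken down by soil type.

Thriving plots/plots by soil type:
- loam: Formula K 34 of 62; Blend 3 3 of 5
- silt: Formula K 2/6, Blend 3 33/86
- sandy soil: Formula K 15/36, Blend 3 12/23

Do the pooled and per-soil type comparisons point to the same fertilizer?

No

Loam: Formula K 34/62 = 54.8%, Blend 3 3/5 = 60.0% → Blend 3
Silt: Formula K 2/6 = 33.3%, Blend 3 33/86 = 38.4% → Blend 3
Sandy soil: Formula K 15/36 = 41.7%, Blend 3 12/23 = 52.2% → Blend 3
Overall: Formula K 51/104 = 49.0%, Blend 3 48/114 = 42.1% → Formula K
Blend 3 wins each soil group but Formula K wins overall — the comparison reverses. Blend 3's plots skew toward silt, which has a lower base rate.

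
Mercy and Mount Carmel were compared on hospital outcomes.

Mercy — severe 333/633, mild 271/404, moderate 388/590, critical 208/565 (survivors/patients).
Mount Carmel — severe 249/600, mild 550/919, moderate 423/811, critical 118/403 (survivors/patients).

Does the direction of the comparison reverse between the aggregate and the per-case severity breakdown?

Severe: Mercy 333/633 = 52.6%, Mount Carmel 249/600 = 41.5% → Mercy
Mild: Mercy 271/404 = 67.1%, Mount Carmel 550/919 = 59.8% → Mercy
Moderate: Mercy 388/590 = 65.8%, Mount Carmel 423/811 = 52.2% → Mercy
Critical: Mercy 208/565 = 36.8%, Mount Carmel 118/403 = 29.3% → Mercy
Overall: Mercy 1200/2192 = 54.7%, Mount Carmel 1340/2733 = 49.0% → Mercy
Mercy wins overall and in every case group — no reversal.

No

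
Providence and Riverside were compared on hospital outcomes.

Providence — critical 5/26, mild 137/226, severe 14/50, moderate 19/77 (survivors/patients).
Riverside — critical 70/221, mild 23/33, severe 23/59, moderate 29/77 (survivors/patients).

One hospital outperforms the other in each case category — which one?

Riverside

Critical: Providence 5/26 = 19.2%, Riverside 70/221 = 31.7% → Riverside
Mild: Providence 137/226 = 60.6%, Riverside 23/33 = 69.7% → Riverside
Severe: Providence 14/50 = 28.0%, Riverside 23/59 = 39.0% → Riverside
Moderate: Providence 19/77 = 24.7%, Riverside 29/77 = 37.7% → Riverside
Riverside has the higher rate in all 4 groups.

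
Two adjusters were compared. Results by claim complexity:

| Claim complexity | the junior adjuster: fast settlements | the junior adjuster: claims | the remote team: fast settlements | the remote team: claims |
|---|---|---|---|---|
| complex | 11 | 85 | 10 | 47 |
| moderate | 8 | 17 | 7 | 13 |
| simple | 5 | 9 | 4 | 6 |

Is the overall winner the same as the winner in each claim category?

Complex: the junior adjuster 11/85 = 12.9%, the remote team 10/47 = 21.3% → the remote team
Moderate: the junior adjuster 8/17 = 47.1%, the remote team 7/13 = 53.8% → the remote team
Simple: the junior adjuster 5/9 = 55.6%, the remote team 4/6 = 66.7% → the remote team
Overall: the junior adjuster 24/111 = 21.6%, the remote team 21/66 = 31.8% → the remote team
The remote team wins overall and in every claim group — no reversal.

Yes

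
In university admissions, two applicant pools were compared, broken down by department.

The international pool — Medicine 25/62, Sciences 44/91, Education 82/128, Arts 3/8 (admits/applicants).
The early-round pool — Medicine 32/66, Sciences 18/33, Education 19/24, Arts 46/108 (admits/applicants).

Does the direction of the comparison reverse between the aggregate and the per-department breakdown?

Yes

Medicine: the international pool 25/62 = 40.3%, the early-round pool 32/66 = 48.5% → the early-round pool
Sciences: the international pool 44/91 = 48.4%, the early-round pool 18/33 = 54.5% → the early-round pool
Education: the international pool 82/128 = 64.1%, the early-round pool 19/24 = 79.2% → the early-round pool
Arts: the international pool 3/8 = 37.5%, the early-round pool 46/108 = 42.6% → the early-round pool
Overall: the international pool 154/289 = 53.3%, the early-round pool 115/231 = 49.8% → the international pool
The early-round pool wins each department group but the international pool wins overall — the comparison reverses. The early-round pool's applicants skew toward Arts, which has a lower base rate.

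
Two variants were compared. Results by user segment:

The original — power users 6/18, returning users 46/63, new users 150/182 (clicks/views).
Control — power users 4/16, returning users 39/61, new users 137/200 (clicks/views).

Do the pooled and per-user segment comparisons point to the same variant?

Yes

Power users: the original 6/18 = 33.3%, Control 4/16 = 25.0% → the original
Returning users: the original 46/63 = 73.0%, Control 39/61 = 63.9% → the original
New users: the original 150/182 = 82.4%, Control 137/200 = 68.5% → the original
Overall: the original 202/263 = 76.8%, Control 180/277 = 65.0% → the original
The original wins overall and in every user group — no reversal.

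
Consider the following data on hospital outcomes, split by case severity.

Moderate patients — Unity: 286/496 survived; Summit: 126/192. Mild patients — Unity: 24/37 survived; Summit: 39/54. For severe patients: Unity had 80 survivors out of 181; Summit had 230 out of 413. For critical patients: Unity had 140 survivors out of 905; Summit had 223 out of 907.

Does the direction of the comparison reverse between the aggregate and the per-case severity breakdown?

Moderate: Unity 286/496 = 57.7%, Summit 126/192 = 65.6% → Summit
Mild: Unity 24/37 = 64.9%, Summit 39/54 = 72.2% → Summit
Severe: Unity 80/181 = 44.2%, Summit 230/413 = 55.7% → Summit
Critical: Unity 140/905 = 15.5%, Summit 223/907 = 24.6% → Summit
Overall: Unity 530/1619 = 32.7%, Summit 618/1566 = 39.5% → Summit
Summit wins overall and in every case group — no reversal.

No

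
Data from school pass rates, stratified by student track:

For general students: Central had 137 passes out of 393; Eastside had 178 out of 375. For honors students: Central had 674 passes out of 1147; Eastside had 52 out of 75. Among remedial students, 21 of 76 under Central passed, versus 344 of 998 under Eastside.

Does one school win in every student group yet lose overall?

Yes

General: Central 137/393 = 34.9%, Eastside 178/375 = 47.5% → Eastside
Honors: Central 674/1147 = 58.8%, Eastside 52/75 = 69.3% → Eastside
Remedial: Central 21/76 = 27.6%, Eastside 344/998 = 34.5% → Eastside
Overall: Central 832/1616 = 51.5%, Eastside 574/1448 = 39.6% → Central
Eastside wins each student group but Central wins overall — the comparison reverses. Eastside's students skew toward remedial, which has a lower base rate.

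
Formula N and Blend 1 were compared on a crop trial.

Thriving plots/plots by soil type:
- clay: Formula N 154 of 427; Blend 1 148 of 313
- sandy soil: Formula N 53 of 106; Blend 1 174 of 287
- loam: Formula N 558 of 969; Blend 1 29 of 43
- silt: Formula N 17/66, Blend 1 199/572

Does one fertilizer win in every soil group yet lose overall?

Yes

Clay: Formula N 154/427 = 36.1%, Blend 1 148/313 = 47.3% → Blend 1
Sandy soil: Formula N 53/106 = 50.0%, Blend 1 174/287 = 60.6% → Blend 1
Loam: Formula N 558/969 = 57.6%, Blend 1 29/43 = 67.4% → Blend 1
Silt: Formula N 17/66 = 25.8%, Blend 1 199/572 = 34.8% → Blend 1
Overall: Formula N 782/1568 = 49.9%, Blend 1 550/1215 = 45.3% → Formula N
Blend 1 wins each soil group but Formula N wins overall — the comparison reverses. Blend 1's plots skew toward silt, which has a lower base rate.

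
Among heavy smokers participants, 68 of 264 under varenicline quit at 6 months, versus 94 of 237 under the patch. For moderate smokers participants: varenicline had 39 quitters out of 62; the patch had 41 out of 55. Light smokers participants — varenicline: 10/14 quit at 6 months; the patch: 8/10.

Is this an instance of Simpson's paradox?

No

Heavy smokers: varenicline 68/264 = 25.8%, the patch 94/237 = 39.7% → the patch
Moderate smokers: varenicline 39/62 = 62.9%, the patch 41/55 = 74.5% → the patch
Light smokers: varenicline 10/14 = 71.4%, the patch 8/10 = 80.0% → the patch
Overall: varenicline 117/340 = 34.4%, the patch 143/302 = 47.4% → the patch
The patch wins overall and in every dependence group — no reversal.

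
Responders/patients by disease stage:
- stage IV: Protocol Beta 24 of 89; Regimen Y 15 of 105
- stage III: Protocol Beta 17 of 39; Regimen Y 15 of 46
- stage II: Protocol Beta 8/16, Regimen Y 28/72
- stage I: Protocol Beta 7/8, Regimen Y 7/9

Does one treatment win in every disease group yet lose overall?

Stage IV: Protocol Beta 24/89 = 27.0%, Regimen Y 15/105 = 14.3% → Protocol Beta
Stage III: Protocol Beta 17/39 = 43.6%, Regimen Y 15/46 = 32.6% → Protocol Beta
Stage II: Protocol Beta 8/16 = 50.0%, Regimen Y 28/72 = 38.9% → Protocol Beta
Stage I: Protocol Beta 7/8 = 87.5%, Regimen Y 7/9 = 77.8% → Protocol Beta
Overall: Protocol Beta 56/152 = 36.8%, Regimen Y 65/232 = 28.0% → Protocol Beta
Protocol Beta wins overall and in every disease group — no reversal.

No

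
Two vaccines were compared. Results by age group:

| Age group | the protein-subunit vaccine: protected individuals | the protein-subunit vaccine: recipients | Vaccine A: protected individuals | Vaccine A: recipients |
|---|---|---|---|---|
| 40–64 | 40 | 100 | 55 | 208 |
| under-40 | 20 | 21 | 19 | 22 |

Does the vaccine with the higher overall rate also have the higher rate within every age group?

40–64: the protein-subunit vaccine 40/100 = 40.0%, Vaccine A 55/208 = 26.4% → the protein-subunit vaccine
Under-40: the protein-subunit vaccine 20/21 = 95.2%, Vaccine A 19/22 = 86.4% → the protein-subunit vaccine
Overall: the protein-subunit vaccine 60/121 = 49.6%, Vaccine A 74/230 = 32.2% → the protein-subunit vaccine
The protein-subunit vaccine wins overall and in every age group — no reversal.

Yes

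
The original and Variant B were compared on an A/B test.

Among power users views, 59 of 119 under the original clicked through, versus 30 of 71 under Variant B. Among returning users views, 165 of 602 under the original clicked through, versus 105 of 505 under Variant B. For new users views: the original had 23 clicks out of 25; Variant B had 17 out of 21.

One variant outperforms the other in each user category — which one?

Power users: the original 59/119 = 49.6%, Variant B 30/71 = 42.3% → the original
Returning users: the original 165/602 = 27.4%, Variant B 105/505 = 20.8% → the original
New users: the original 23/25 = 92.0%, Variant B 17/21 = 81.0% → the original
The original has the higher rate in all 3 groups.

the original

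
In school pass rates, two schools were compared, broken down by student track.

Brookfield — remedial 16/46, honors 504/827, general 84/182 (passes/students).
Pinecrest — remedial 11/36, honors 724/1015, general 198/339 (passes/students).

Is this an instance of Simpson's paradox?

No

Remedial: Brookfield 16/46 = 34.8%, Pinecrest 11/36 = 30.6% → Brookfield
Honors: Brookfield 504/827 = 60.9%, Pinecrest 724/1015 = 71.3% → Pinecrest
General: Brookfield 84/182 = 46.2%, Pinecrest 198/339 = 58.4% → Pinecrest
Overall: Brookfield 604/1055 = 57.3%, Pinecrest 933/1390 = 67.1% → Pinecrest
Neither sweeps: Brookfield wins 1 of 3 groups, Pinecrest wins 2. Pinecrest wins overall but not every group — no Simpson reversal.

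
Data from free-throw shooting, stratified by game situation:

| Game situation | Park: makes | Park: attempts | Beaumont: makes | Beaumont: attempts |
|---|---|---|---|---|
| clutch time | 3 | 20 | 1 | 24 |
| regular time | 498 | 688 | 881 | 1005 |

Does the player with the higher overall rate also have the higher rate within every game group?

Clutch time: Park 3/20 = 15.0%, Beaumont 1/24 = 4.2% → Park
Regular time: Park 498/688 = 72.4%, Beaumont 881/1005 = 87.7% → Beaumont
Overall: Park 501/708 = 70.8%, Beaumont 882/1029 = 85.7% → Beaumont
Neither sweeps: Park wins 1 of 2 groups, Beaumont wins 1. Beaumont wins overall but not every group — no Simpson reversal.

No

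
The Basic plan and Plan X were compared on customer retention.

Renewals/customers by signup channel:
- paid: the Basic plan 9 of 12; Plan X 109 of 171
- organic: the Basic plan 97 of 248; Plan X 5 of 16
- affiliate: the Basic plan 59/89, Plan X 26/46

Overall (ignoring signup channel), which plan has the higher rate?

Paid: the Basic plan 9/12 = 75.0%, Plan X 109/171 = 63.7% → the Basic plan
Organic: the Basic plan 97/248 = 39.1%, Plan X 5/16 = 31.2% → the Basic plan
Affiliate: the Basic plan 59/89 = 66.3%, Plan X 26/46 = 56.5% → the Basic plan
Overall: the Basic plan 165/349 = 47.3%, Plan X 140/233 = 60.1% → Plan X
(The Basic plan wins every signup group but Plan X wins overall — the Basic plan's customers skew toward the low-rate organic group.)

Plan X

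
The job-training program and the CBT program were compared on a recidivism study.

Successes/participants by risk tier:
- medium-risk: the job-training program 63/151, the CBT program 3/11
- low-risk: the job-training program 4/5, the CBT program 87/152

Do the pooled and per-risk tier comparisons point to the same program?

Medium-risk: the job-training program 63/151 = 41.7%, the CBT program 3/11 = 27.3% → the job-training program
Low-risk: the job-training program 4/5 = 80.0%, the CBT program 87/152 = 57.2% → the job-training program
Overall: the job-training program 67/156 = 42.9%, the CBT program 90/163 = 55.2% → the CBT program
The job-training program wins each risk group but the CBT program wins overall — the comparison reverses. The job-training program's participants skew toward medium-risk, which has a lower base rate.

No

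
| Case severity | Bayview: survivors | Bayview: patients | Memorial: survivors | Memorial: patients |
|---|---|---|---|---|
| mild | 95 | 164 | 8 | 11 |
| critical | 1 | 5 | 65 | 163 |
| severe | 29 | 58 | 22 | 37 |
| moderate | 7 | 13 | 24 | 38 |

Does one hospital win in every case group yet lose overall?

Mild: Bayview 95/164 = 57.9%, Memorial 8/11 = 72.7% → Memorial
Critical: Bayview 1/5 = 20.0%, Memorial 65/163 = 39.9% → Memorial
Severe: Bayview 29/58 = 50.0%, Memorial 22/37 = 59.5% → Memorial
Moderate: Bayview 7/13 = 53.8%, Memorial 24/38 = 63.2% → Memorial
Overall: Bayview 132/240 = 55.0%, Memorial 119/249 = 47.8% → Bayview
Memorial wins each case group but Bayview wins overall — the comparison reverses. Memorial's patients skew toward critical, which has a lower base rate.

Yes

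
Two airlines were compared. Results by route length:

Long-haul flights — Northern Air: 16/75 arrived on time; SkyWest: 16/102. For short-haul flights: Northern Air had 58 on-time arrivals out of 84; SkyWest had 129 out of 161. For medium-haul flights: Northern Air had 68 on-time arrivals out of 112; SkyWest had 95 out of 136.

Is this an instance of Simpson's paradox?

Long-haul: Northern Air 16/75 = 21.3%, SkyWest 16/102 = 15.7% → Northern Air
Short-haul: Northern Air 58/84 = 69.0%, SkyWest 129/161 = 80.1% → SkyWest
Medium-haul: Northern Air 68/112 = 60.7%, SkyWest 95/136 = 69.9% → SkyWest
Overall: Northern Air 142/271 = 52.4%, SkyWest 240/399 = 60.2% → SkyWest
Neither sweeps: Northern Air wins 1 of 3 groups, SkyWest wins 2. SkyWest wins overall but not every group — no Simpson reversal.

No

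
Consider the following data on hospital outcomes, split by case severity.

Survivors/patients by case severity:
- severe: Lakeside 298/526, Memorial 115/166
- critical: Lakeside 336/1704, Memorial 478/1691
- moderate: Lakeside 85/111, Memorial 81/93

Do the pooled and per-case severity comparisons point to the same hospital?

Yes

Severe: Lakeside 298/526 = 56.7%, Memorial 115/166 = 69.3% → Memorial
Critical: Lakeside 336/1704 = 19.7%, Memorial 478/1691 = 28.3% → Memorial
Moderate: Lakeside 85/111 = 76.6%, Memorial 81/93 = 87.1% → Memorial
Overall: Lakeside 719/2341 = 30.7%, Memorial 674/1950 = 34.6% → Memorial
Memorial wins overall and in every case group — no reversal.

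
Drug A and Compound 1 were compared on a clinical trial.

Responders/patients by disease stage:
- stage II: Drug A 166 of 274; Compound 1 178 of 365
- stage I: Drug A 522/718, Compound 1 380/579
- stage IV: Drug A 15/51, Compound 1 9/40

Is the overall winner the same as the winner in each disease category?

Yes

Stage II: Drug A 166/274 = 60.6%, Compound 1 178/365 = 48.8% → Drug A
Stage I: Drug A 522/718 = 72.7%, Compound 1 380/579 = 65.6% → Drug A
Stage IV: Drug A 15/51 = 29.4%, Compound 1 9/40 = 22.5% → Drug A
Overall: Drug A 703/1043 = 67.4%, Compound 1 567/984 = 57.6% → Drug A
Drug A wins overall and in every disease group — no reversal.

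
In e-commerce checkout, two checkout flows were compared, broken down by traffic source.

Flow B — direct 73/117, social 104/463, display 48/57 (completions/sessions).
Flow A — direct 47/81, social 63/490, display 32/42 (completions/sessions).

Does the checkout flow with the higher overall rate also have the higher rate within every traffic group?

Direct: Flow B 73/117 = 62.4%, Flow A 47/81 = 58.0% → Flow B
Social: Flow B 104/463 = 22.5%, Flow A 63/490 = 12.9% → Flow B
Display: Flow B 48/57 = 84.2%, Flow A 32/42 = 76.2% → Flow B
Overall: Flow B 225/637 = 35.3%, Flow A 142/613 = 23.2% → Flow B
Flow B wins overall and in every traffic group — no reversal.

Yes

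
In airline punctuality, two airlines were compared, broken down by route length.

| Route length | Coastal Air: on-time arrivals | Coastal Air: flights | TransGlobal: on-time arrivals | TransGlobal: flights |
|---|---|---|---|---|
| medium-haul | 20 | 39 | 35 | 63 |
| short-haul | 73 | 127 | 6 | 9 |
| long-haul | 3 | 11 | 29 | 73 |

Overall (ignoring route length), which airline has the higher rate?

Coastal Air

Medium-haul: Coastal Air 20/39 = 51.3%, TransGlobal 35/63 = 55.6% → TransGlobal
Short-haul: Coastal Air 73/127 = 57.5%, TransGlobal 6/9 = 66.7% → TransGlobal
Long-haul: Coastal Air 3/11 = 27.3%, TransGlobal 29/73 = 39.7% → TransGlobal
Overall: Coastal Air 96/177 = 54.2%, TransGlobal 70/145 = 48.3% → Coastal Air
(TransGlobal wins every route group but Coastal Air wins overall — TransGlobal's flights skew toward the low-rate long-haul group.)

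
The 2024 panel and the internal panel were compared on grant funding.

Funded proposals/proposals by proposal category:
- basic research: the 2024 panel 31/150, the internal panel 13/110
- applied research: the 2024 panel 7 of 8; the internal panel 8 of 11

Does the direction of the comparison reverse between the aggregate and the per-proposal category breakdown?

Basic research: the 2024 panel 31/150 = 20.7%, the internal panel 13/110 = 11.8% → the 2024 panel
Applied research: the 2024 panel 7/8 = 87.5%, the internal panel 8/11 = 72.7% → the 2024 panel
Overall: the 2024 panel 38/158 = 24.1%, the internal panel 21/121 = 17.4% → the 2024 panel
The 2024 panel wins overall and in every proposal group — no reversal.

No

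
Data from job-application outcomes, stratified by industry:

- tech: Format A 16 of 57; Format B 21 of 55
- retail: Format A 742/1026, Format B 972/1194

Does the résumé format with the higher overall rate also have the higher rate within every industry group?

Yes

Tech: Format A 16/57 = 28.1%, Format B 21/55 = 38.2% → Format B
Retail: Format A 742/1026 = 72.3%, Format B 972/1194 = 81.4% → Format B
Overall: Format A 758/1083 = 70.0%, Format B 993/1249 = 79.5% → Format B
Format B wins overall and in every industry group — no reversal.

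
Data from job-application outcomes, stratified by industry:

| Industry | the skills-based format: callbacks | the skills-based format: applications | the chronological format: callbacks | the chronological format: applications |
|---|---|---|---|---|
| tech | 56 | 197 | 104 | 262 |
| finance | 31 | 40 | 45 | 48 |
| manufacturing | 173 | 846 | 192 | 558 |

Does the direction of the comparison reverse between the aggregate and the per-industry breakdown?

No

Tech: the skills-based format 56/197 = 28.4%, the chronological format 104/262 = 39.7% → the chronological format
Finance: the skills-based format 31/40 = 77.5%, the chronological format 45/48 = 93.8% → the chronological format
Manufacturing: the skills-based format 173/846 = 20.4%, the chronological format 192/558 = 34.4% → the chronological format
Overall: the skills-based format 260/1083 = 24.0%, the chronological format 341/868 = 39.3% → the chronological format
The chronological format wins overall and in every industry group — no reversal.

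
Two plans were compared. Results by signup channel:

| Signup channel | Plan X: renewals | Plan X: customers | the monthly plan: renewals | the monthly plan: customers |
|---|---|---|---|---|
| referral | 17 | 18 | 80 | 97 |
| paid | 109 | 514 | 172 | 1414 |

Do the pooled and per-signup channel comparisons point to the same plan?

Referral: Plan X 17/18 = 94.4%, the monthly plan 80/97 = 82.5% → Plan X
Paid: Plan X 109/514 = 21.2%, the monthly plan 172/1414 = 12.2% → Plan X
Overall: Plan X 126/532 = 23.7%, the monthly plan 252/1511 = 16.7% → Plan X
Plan X wins overall and in every signup group — no reversal.

Yes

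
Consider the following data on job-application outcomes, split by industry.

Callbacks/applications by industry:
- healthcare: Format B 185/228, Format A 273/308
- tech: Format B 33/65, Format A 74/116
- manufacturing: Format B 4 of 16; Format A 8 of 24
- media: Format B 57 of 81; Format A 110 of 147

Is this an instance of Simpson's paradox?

Healthcare: Format B 185/228 = 81.1%, Format A 273/308 = 88.6% → Format A
Tech: Format B 33/65 = 50.8%, Format A 74/116 = 63.8% → Format A
Manufacturing: Format B 4/16 = 25.0%, Format A 8/24 = 33.3% → Format A
Media: Format B 57/81 = 70.4%, Format A 110/147 = 74.8% → Format A
Overall: Format B 279/390 = 71.5%, Format A 465/595 = 78.2% → Format A
Format A wins overall and in every industry group — no reversal.

No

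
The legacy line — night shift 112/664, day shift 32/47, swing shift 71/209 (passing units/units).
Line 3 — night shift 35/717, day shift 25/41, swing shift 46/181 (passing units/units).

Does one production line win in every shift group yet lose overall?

Night shift: the legacy line 112/664 = 16.9%, Line 3 35/717 = 4.9% → the legacy line
Day shift: the legacy line 32/47 = 68.1%, Line 3 25/41 = 61.0% → the legacy line
Swing shift: the legacy line 71/209 = 34.0%, Line 3 46/181 = 25.4% → the legacy line
Overall: the legacy line 215/920 = 23.4%, Line 3 106/939 = 11.3% → the legacy line
The legacy line wins overall and in every shift group — no reversal.

No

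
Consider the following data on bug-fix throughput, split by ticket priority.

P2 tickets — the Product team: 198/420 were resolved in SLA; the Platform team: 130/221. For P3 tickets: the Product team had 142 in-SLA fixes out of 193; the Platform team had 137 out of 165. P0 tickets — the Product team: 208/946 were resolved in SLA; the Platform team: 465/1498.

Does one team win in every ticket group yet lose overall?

No

P2: the Product team 198/420 = 47.1%, the Platform team 130/221 = 58.8% → the Platform team
P3: the Product team 142/193 = 73.6%, the Platform team 137/165 = 83.0% → the Platform team
P0: the Product team 208/946 = 22.0%, the Platform team 465/1498 = 31.0% → the Platform team
Overall: the Product team 548/1559 = 35.2%, the Platform team 732/1884 = 38.9% → the Platform team
The Platform team wins overall and in every ticket group — no reversal.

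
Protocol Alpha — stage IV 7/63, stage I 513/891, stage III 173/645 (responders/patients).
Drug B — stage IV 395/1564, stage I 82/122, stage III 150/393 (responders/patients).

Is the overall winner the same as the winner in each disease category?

Stage IV: Protocol Alpha 7/63 = 11.1%, Drug B 395/1564 = 25.3% → Drug B
Stage I: Protocol Alpha 513/891 = 57.6%, Drug B 82/122 = 67.2% → Drug B
Stage III: Protocol Alpha 173/645 = 26.8%, Drug B 150/393 = 38.2% → Drug B
Overall: Protocol Alpha 693/1599 = 43.3%, Drug B 627/2079 = 30.2% → Protocol Alpha
Drug B wins each disease group but Protocol Alpha wins overall — the comparison reverses. Drug B's patients skew toward stage IV, which has a lower base rate.

No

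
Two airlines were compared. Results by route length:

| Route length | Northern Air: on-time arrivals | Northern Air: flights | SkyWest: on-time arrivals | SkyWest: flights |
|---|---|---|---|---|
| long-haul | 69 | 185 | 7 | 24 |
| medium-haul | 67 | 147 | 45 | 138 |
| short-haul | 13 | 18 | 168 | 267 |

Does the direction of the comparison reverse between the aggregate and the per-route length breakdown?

Yes

Long-haul: Northern Air 69/185 = 37.3%, SkyWest 7/24 = 29.2% → Northern Air
Medium-haul: Northern Air 67/147 = 45.6%, SkyWest 45/138 = 32.6% → Northern Air
Short-haul: Northern Air 13/18 = 72.2%, SkyWest 168/267 = 62.9% → Northern Air
Overall: Northern Air 149/350 = 42.6%, SkyWest 220/429 = 51.3% → SkyWest
Northern Air wins each route group but SkyWest wins overall — the comparison reverses. Northern Air's flights skew toward long-haul, which has a lower base rate.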